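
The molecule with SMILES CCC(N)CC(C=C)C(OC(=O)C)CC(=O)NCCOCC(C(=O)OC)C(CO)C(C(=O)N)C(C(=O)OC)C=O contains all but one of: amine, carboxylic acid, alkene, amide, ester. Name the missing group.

carboxylic acid

amine: present (CH(NH2) — –NH2 on an sp³ carbon with no adjacent C=O → amine).
alkene: present (CH(CH=CH2) — pendant –CH=CH2: C=C double bond → alkene).
ester: present (CH(OCOCH3) — pendant –OC(=O)CH3: an acyloxy group → ester).
amide: present (CH2CONHCH2 — –C(=O)–N– linkage → amide (the N is not an amine)).
carboxylic acid: absent. In each of CH(OCOCH3) and CH(COOCH3), the acyl oxygen is bonded to carbon (–O–C), not to H, so this is an ester. In each of CH2CONHCH2 and CH(CONH2), the carbonyl is bonded to nitrogen, not to –OH; that is an amide.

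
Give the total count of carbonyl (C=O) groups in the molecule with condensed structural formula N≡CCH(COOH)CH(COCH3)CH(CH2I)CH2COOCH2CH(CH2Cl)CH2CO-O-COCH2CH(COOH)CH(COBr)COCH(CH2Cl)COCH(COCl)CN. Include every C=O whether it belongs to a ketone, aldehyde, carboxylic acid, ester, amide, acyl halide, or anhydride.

10

CH(COOH): carboxylic acid, 1 C=O (running total 1).
CH(COCH3): ketone, 1 C=O (running total 2).
CH2COOCH2: ester, 1 C=O (running total 3).
CH2CO-O-COCH2: anhydride, 2 C=O (running total 5).
CH(COOH): carboxylic acid, 1 C=O (running total 6).
CH(COBr): acyl halide, 1 C=O (running total 7).
CO: ketone, 1 C=O (running total 8).
CO: ketone, 1 C=O (running total 9).
CH(COCl): acyl halide, 1 C=O (running total 10).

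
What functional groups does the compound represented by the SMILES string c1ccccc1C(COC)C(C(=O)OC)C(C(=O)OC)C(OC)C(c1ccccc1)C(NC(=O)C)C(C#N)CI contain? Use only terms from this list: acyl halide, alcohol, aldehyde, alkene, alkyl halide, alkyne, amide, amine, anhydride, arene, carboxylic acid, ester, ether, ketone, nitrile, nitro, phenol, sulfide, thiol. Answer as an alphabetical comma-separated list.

alkyl halide, amide, arene, ester, ether, nitrile

Taking each segment in turn:
  C6H5: C6H5– phenyl ring → arene.
  CH(CH2OCH3): pendant –CH2OCH3: C–O–C linkage → ether.
  CH(COOCH3): pendant –COOCH3: carbonyl C bonded to C and –OCH3 → ester.
  CH(COOCH3): pendant –COOCH3: carbonyl C bonded to C and –OCH3 → ester.
  CH(OCH3): pendant –OCH3: C–O–C with sp³ C, no adjacent C=O → ether.
  CH(C6H5): pendant –C6H5: benzene ring → arene.
  CH(NHCOCH3): pendant –NHC(=O)CH3: N bonded to a carbonyl → amide (not amine).
  CH(CN): pendant –C≡N: nitrile.
  CH2I: halogen on an sp³ carbon → alkyl halide.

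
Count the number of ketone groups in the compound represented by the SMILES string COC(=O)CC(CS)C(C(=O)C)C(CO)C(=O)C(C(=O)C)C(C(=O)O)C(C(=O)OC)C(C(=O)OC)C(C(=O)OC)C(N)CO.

CH3O–C(=O)–: carbonyl C bonded to C and to –OCH3 → ester (not ketone + ether).
pendant –CH2SH → thiol.
pendant –COCH3: carbonyl C bonded to two carbons → ketone.
pendant –CH2OH on an sp³ backbone C → alcohol.
–C(=O)– with carbon on both sides → ketone.
pendant –COCH3: carbonyl C bonded to two carbons → ketone.
pendant –COOH: carbonyl C bonded to C and –OH → carboxylic acid.
pendant –COOCH3: carbonyl C bonded to C and –OCH3 → ester.
pendant –COOCH3: carbonyl C bonded to C and –OCH3 → ester.
pendant –COOCH3: carbonyl C bonded to C and –OCH3 → ester.
–NH2 on an sp³ carbon with no adjacent C=O → amine.
–OH on an sp³ carbon → alcohol.
Ketone appears at: CH(COCH3), CO, CH(COCH3) → 3.

3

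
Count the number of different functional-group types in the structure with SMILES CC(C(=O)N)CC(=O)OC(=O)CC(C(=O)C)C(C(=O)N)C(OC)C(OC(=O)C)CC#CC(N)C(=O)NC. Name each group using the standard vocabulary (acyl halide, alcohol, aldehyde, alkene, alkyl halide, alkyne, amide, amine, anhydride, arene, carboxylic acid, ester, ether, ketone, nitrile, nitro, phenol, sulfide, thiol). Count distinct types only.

Taking each segment in turn:
  CH(CONH2): pendant –CONH2: carbonyl C bonded to C and N → amide.
  CH2CO-O-COCH2: two acyl groups sharing one oxygen, –C(=O)–O–C(=O)– → anhydride.
  CH(COCH3): pendant –COCH3: carbonyl C bonded to two carbons → ketone.
  CH(CONH2): pendant –CONH2: carbonyl C bonded to C and N → amide.
  CH(OCH3): pendant –OCH3: C–O–C with sp³ C, no adjacent C=O → ether.
  CH(OCOCH3): pendant –OC(=O)CH3: an acyloxy group → ester.
  C≡C: C≡C triple bond → alkyne.
  CH(NH2): –NH2 on an sp³ carbon with no adjacent C=O → amine.
  CONHCH3: –C(=O)NHCH3: carbonyl C bonded to C and to N → amide (the N is not an amine).
Distinct types present: alkyne, amide, amine, anhydride, ester, ether, ketone.

7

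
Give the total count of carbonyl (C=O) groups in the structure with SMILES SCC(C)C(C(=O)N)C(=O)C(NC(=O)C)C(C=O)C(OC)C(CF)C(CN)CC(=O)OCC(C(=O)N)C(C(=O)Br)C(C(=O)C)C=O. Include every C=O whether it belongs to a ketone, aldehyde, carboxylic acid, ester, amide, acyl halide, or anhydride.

CH(CONH2): amide, 1 C=O (running total 1).
CO: ketone, 1 C=O (running total 2).
CH(NHCOCH3): amide, 1 C=O (running total 3).
CH(CHO): aldehyde, 1 C=O (running total 4).
CH2COOCH2: ester, 1 C=O (running total 5).
CH(CONH2): amide, 1 C=O (running total 6).
CH(COBr): acyl halide, 1 C=O (running total 7).
CH(COCH3): ketone, 1 C=O (running total 8).
CHO: aldehyde, 1 C=O (running total 9).

9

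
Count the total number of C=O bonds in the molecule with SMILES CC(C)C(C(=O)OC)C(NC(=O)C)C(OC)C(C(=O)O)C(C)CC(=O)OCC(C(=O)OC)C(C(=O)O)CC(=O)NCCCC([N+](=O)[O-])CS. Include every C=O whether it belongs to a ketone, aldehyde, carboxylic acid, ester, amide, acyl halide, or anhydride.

CH(COOCH3): ester, 1 C=O (running total 1).
CH(NHCOCH3): amide, 1 C=O (running total 2).
CH(COOH): carboxylic acid, 1 C=O (running total 3).
CH2COOCH2: ester, 1 C=O (running total 4).
CH(COOCH3): ester, 1 C=O (running total 5).
CH(COOH): carboxylic acid, 1 C=O (running total 6).
CH2CONHCH2: amide, 1 C=O (running total 7).

7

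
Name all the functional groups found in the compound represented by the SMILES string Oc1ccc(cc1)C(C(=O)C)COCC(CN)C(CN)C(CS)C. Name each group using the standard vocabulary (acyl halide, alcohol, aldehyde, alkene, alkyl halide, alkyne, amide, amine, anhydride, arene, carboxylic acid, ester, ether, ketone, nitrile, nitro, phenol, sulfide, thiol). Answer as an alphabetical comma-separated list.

–OH attached directly to an aromatic ring → phenol (not alcohol); the ring itself is an arene.
pendant –COCH3: carbonyl C bonded to two carbons → ketone.
C–O–C with sp³ carbons on both sides and no adjacent C=O → ether.
pendant –CH2NH2: N on sp³ C, no adjacent C=O → amine.
pendant –CH2NH2: N on sp³ C, no adjacent C=O → amine.
pendant –CH2SH → thiol.

amine, arene, ether, ketone, phenol, thiol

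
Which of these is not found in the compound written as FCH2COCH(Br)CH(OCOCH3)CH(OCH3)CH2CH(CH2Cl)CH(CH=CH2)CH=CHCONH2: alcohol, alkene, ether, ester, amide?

alcohol

amide: present (CONH2 — –C(=O)NH2: carbonyl C bonded to C and to N → amide (the N is not a separate amine)).
ester: present (CH(OCOCH3) — pendant –OC(=O)CH3: an acyloxy group → ester).
alkene: present (CH(CH=CH2) — pendant –CH=CH2: C=C double bond → alkene).
ether: present (CH(OCH3) — pendant –OCH3: C–O–C with sp³ C, no adjacent C=O → ether).
alcohol: no segment matches this pattern.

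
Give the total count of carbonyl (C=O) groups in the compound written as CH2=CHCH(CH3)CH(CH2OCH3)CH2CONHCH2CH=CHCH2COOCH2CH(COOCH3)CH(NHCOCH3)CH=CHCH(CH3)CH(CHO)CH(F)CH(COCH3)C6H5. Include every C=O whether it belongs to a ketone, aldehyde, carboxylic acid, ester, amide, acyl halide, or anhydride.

CH2CONHCH2: amide, 1 C=O (running total 1).
CH2COOCH2: ester, 1 C=O (running total 2).
CH(COOCH3): ester, 1 C=O (running total 3).
CH(NHCOCH3): amide, 1 C=O (running total 4).
CH(CHO): aldehyde, 1 C=O (running total 5).
CH(COCH3): ketone, 1 C=O (running total 6).

6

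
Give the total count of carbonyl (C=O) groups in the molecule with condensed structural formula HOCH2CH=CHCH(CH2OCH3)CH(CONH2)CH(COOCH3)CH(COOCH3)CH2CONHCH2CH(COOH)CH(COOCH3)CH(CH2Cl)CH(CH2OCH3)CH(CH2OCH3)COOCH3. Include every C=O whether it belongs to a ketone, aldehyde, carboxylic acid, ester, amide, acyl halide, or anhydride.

7

CH(CONH2): amide, 1 C=O (running total 1).
CH(COOCH3): ester, 1 C=O (running total 2).
CH(COOCH3): ester, 1 C=O (running total 3).
CH2CONHCH2: amide, 1 C=O (running total 4).
CH(COOH): carboxylic acid, 1 C=O (running total 5).
CH(COOCH3): ester, 1 C=O (running total 6).
COOCH3: ester, 1 C=O (running total 7).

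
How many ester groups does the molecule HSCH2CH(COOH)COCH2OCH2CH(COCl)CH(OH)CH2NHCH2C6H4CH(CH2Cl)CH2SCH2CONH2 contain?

Working along the chain:
  HSCH2: –SH on an sp³ carbon → thiol.
  CH(COOH): pendant –COOH: carbonyl C bonded to C and –OH → carboxylic acid.
  CO: –C(=O)– with carbon on both sides → ketone.
  CH2OCH2: C–O–C with sp³ carbons on both sides and no adjacent C=O → ether.
  CH(COCl): pendant –C(=O)X: carbonyl C bonded to C and halogen → acyl halide.
  CH(OH): –OH on an sp³ carbon → alcohol (secondary).
  CH2NHCH2: C–N–C with sp³ carbons and no adjacent C=O → amine (secondary).
  C6H4: para-disubstituted benzene ring → arene.
  CH(CH2Cl): pendant –CH2X: halogen on sp³ carbon → alkyl halide.
  CH2SCH2: C–S–C linkage → sulfide (thioether).
  CONH2: –C(=O)NH2: carbonyl C bonded to C and to N → amide (the N is not a separate amine).
No segment is a ester: CH(COOH) is carboxylic acid, not ester; CO is ketone, not ester; CH2OCH2 is ether, not ester. → 0.

0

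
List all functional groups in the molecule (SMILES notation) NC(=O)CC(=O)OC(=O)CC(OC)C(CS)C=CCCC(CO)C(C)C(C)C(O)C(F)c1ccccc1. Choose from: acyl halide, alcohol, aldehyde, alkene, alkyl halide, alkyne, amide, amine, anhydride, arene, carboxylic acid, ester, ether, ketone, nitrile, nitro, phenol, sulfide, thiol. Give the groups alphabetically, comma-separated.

alcohol, alkene, alkyl halide, amide, anhydride, arene, ether, thiol

Working along the chain:
  H2NCO: –C(=O)NH2: carbonyl C bonded to C and to N → amide (the N is not a separate amine).
  CH2CO-O-COCH2: two acyl groups sharing one oxygen, –C(=O)–O–C(=O)– → anhydride.
  CH(OCH3): pendant –OCH3: C–O–C with sp³ C, no adjacent C=O → ether.
  CH(CH2SH): pendant –CH2SH → thiol.
  CH=CH: C=C double bond → alkene.
  CH(CH2OH): pendant –CH2OH on an sp³ backbone C → alcohol.
  CH(OH): –OH on an sp³ carbon → alcohol (secondary).
  CH(F): halogen on an sp³ carbon → alkyl halide.
  C6H5: –C6H5 phenyl ring → arene.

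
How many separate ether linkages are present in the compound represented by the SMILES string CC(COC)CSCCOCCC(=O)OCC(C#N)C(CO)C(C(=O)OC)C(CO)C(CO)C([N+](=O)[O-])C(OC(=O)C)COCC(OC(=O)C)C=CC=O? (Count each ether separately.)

3

Reading the structure from left to right:
  CH(CH2OCH3): pendant –CH2OCH3: C–O–C linkage → ether.
  CH2SCH2: C–S–C linkage → sulfide (thioether).
  CH2OCH2: C–O–C with sp³ carbons on both sides and no adjacent C=O → ether.
  CH2COOCH2: –C(=O)–O–C with C on the carbonyl side → ester.
  CH(CN): pendant –C≡N: nitrile.
  CH(CH2OH): pendant –CH2OH on an sp³ backbone C → alcohol.
  CH(COOCH3): pendant –COOCH3: carbonyl C bonded to C and –OCH3 → ester.
  CH(CH2OH): pendant –CH2OH on an sp³ backbone C → alcohol.
  CH(CH2OH): pendant –CH2OH on an sp³ backbone C → alcohol.
  CH(NO2): –NO2 on an sp³ carbon → nitro (the N=O is not a carbonyl).
  CH(OCOCH3): pendant –OC(=O)CH3: an acyloxy group → ester.
  CH2OCH2: C–O–C with sp³ carbons on both sides and no adjacent C=O → ether.
  CH(OCOCH3): pendant –OC(=O)CH3: an acyloxy group → ester.
  CH=CH: C=C double bond → alkene.
  CHO: terminal –CHO: carbonyl C bonded to H and C → aldehyde.
Ether appears at: CH(CH2OCH3), CH2OCH2, CH2OCH2 → 3.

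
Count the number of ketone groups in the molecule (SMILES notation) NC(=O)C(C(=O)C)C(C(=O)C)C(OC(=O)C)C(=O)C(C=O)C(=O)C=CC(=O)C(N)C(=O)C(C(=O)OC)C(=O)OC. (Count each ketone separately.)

6

Working along the chain:
  H2NCO: –C(=O)NH2: carbonyl C bonded to C and to N → amide (the N is not a separate amine).
  CH(COCH3): pendant –COCH3: carbonyl C bonded to two carbons → ketone.
  CH(COCH3): pendant –COCH3: carbonyl C bonded to two carbons → ketone.
  CH(OCOCH3): pendant –OC(=O)CH3: an acyloxy group → ester.
  CO: –C(=O)– with carbon on both sides → ketone.
  CH(CHO): pendant –CHO: carbonyl C bonded to C and H → aldehyde.
  CO: –C(=O)– with carbon on both sides → ketone.
  CH=CH: C=C double bond → alkene.
  CO: –C(=O)– with carbon on both sides → ketone.
  CH(NH2): –NH2 on an sp³ carbon with no adjacent C=O → amine.
  CO: –C(=O)– with carbon on both sides → ketone.
  CH(COOCH3): pendant –COOCH3: carbonyl C bonded to C and –OCH3 → ester.
  COOCH3: –C(=O)OCH3: carbonyl C bonded to C and to –OCH3 → ester (not ketone + ether).
Ketone appears at: CH(COCH3), CH(COCH3), CO, CO, CO, CO → 6.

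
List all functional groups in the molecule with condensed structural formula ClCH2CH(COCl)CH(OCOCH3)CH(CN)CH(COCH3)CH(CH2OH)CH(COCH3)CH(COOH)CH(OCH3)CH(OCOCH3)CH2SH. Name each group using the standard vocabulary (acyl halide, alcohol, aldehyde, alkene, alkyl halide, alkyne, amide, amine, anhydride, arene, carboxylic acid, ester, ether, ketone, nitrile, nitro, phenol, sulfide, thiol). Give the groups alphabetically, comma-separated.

acyl halide, alcohol, alkyl halide, carboxylic acid, ester, ether, ketone, nitrile, thiol

Working along the chain:
  ClCH2: halogen on an sp³ carbon → alkyl halide.
  CH(COCl): pendant –C(=O)X: carbonyl C bonded to C and halogen → acyl halide.
  CH(OCOCH3): pendant –OC(=O)CH3: an acyloxy group → ester.
  CH(CN): pendant –C≡N: nitrile.
  CH(COCH3): pendant –COCH3: carbonyl C bonded to two carbons → ketone.
  CH(CH2OH): pendant –CH2OH on an sp³ backbone C → alcohol.
  CH(COCH3): pendant –COCH3: carbonyl C bonded to two carbons → ketone.
  CH(COOH): pendant –COOH: carbonyl C bonded to C and –OH → carboxylic acid.
  CH(OCH3): pendant –OCH3: C–O–C with sp³ C, no adjacent C=O → ether.
  CH(OCOCH3): pendant –OC(=O)CH3: an acyloxy group → ester.
  CH2SH: –SH on an sp³ carbon → thiol.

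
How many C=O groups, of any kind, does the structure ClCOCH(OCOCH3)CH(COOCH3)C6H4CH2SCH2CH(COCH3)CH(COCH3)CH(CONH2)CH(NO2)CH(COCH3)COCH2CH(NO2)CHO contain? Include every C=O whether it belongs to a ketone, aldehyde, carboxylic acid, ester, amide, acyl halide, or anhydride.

ClCO: acyl halide, 1 C=O (running total 1).
CH(OCOCH3): ester, 1 C=O (running total 2).
CH(COOCH3): ester, 1 C=O (running total 3).
CH(COCH3): ketone, 1 C=O (running total 4).
CH(COCH3): ketone, 1 C=O (running total 5).
CH(CONH2): amide, 1 C=O (running total 6).
CH(COCH3): ketone, 1 C=O (running total 7).
CO: ketone, 1 C=O (running total 8).
CHO: aldehyde, 1 C=O (running total 9).

9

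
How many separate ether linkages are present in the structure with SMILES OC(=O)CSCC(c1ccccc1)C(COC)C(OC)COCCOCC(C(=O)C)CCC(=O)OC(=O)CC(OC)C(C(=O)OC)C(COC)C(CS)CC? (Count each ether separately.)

6

Taking each segment in turn:
  HOOC: –COOH: carbonyl C bonded to –OH and C → carboxylic acid (the –OH is not a separate alcohol).
  CH2SCH2: C–S–C linkage → sulfide (thioether).
  CH(C6H5): pendant –C6H5: benzene ring → arene.
  CH(CH2OCH3): pendant –CH2OCH3: C–O–C linkage → ether.
  CH(OCH3): pendant –OCH3: C–O–C with sp³ C, no adjacent C=O → ether.
  CH2OCH2: C–O–C with sp³ carbons on both sides and no adjacent C=O → ether.
  CH2OCH2: C–O–C with sp³ carbons on both sides and no adjacent C=O → ether.
  CH(COCH3): pendant –COCH3: carbonyl C bonded to two carbons → ketone.
  CH2CO-O-COCH2: two acyl groups sharing one oxygen, –C(=O)–O–C(=O)– → anhydride.
  CH(OCH3): pendant –OCH3: C–O–C with sp³ C, no adjacent C=O → ether.
  CH(COOCH3): pendant –COOCH3: carbonyl C bonded to C and –OCH3 → ester.
  CH(CH2OCH3): pendant –CH2OCH3: C–O–C linkage → ether.
  CH(CH2SH): pendant –CH2SH → thiol.
Ether appears at: CH(CH2OCH3), CH(OCH3), CH2OCH2, CH2OCH2, CH(OCH3), CH(CH2OCH3) → 6.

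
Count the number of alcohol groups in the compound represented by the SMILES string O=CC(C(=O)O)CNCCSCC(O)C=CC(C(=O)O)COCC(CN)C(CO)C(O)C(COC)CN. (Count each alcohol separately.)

Taking each segment in turn:
  OHC: terminal –CHO: carbonyl C bonded to H and C → aldehyde.
  CH(COOH): pendant –COOH: carbonyl C bonded to C and –OH → carboxylic acid.
  CH2NHCH2: C–N–C with sp³ carbons and no adjacent C=O → amine (secondary).
  CH2SCH2: C–S–C linkage → sulfide (thioether).
  CH(OH): –OH on an sp³ carbon → alcohol (secondary).
  CH=CH: C=C double bond → alkene.
  CH(COOH): pendant –COOH: carbonyl C bonded to C and –OH → carboxylic acid.
  CH2OCH2: C–O–C with sp³ carbons on both sides and no adjacent C=O → ether.
  CH(CH2NH2): pendant –CH2NH2: N on sp³ C, no adjacent C=O → amine.
  CH(CH2OH): pendant –CH2OH on an sp³ backbone C → alcohol.
  CH(OH): –OH on an sp³ carbon → alcohol (secondary).
  CH(CH2OCH3): pendant –CH2OCH3: C–O–C linkage → ether.
  CH2NH2: –NH2 on an sp³ carbon with no adjacent C=O → amine.
Alcohol appears at: CH(OH), CH(CH2OH), CH(OH) → 3.

3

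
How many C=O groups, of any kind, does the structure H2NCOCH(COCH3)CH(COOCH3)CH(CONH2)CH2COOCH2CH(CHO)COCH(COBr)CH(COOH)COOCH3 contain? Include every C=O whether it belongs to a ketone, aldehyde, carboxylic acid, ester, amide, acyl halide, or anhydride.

H2NCO: amide, 1 C=O (running total 1).
CH(COCH3): ketone, 1 C=O (running total 2).
CH(COOCH3): ester, 1 C=O (running total 3).
CH(CONH2): amide, 1 C=O (running total 4).
CH2COOCH2: ester, 1 C=O (running total 5).
CH(CHO): aldehyde, 1 C=O (running total 6).
CO: ketone, 1 C=O (running total 7).
CH(COBr): acyl halide, 1 C=O (running total 8).
CH(COOH): carboxylic acid, 1 C=O (running total 9).
COOCH3: ester, 1 C=O (running total 10).

10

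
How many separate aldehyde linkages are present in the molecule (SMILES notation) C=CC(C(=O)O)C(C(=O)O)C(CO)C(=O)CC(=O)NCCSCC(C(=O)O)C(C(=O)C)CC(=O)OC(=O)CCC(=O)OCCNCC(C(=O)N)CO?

0

Reading the structure from left to right:
  CH2=CH: C=C double bond → alkene.
  CH(COOH): pendant –COOH: carbonyl C bonded to C and –OH → carboxylic acid.
  CH(COOH): pendant –COOH: carbonyl C bonded to C and –OH → carboxylic acid.
  CH(CH2OH): pendant –CH2OH on an sp³ backbone C → alcohol.
  CO: –C(=O)– with carbon on both sides → ketone.
  CH2CONHCH2: –C(=O)–N– linkage → amide (the N is not an amine).
  CH2SCH2: C–S–C linkage → sulfide (thioether).
  CH(COOH): pendant –COOH: carbonyl C bonded to C and –OH → carboxylic acid.
  CH(COCH3): pendant –COCH3: carbonyl C bonded to two carbons → ketone.
  CH2CO-O-COCH2: two acyl groups sharing one oxygen, –C(=O)–O–C(=O)– → anhydride.
  CH2COOCH2: –C(=O)–O–C with C on the carbonyl side → ester.
  CH2NHCH2: C–N–C with sp³ carbons and no adjacent C=O → amine (secondary).
  CH(CONH2): pendant –CONH2: carbonyl C bonded to C and N → amide.
  CH2OH: –OH on an sp³ carbon → alcohol.
No segment is a aldehyde: CH(COOH) is carboxylic acid, not aldehyde; CH(COOH) is carboxylic acid, not aldehyde; CO is ketone, not aldehyde. → 0.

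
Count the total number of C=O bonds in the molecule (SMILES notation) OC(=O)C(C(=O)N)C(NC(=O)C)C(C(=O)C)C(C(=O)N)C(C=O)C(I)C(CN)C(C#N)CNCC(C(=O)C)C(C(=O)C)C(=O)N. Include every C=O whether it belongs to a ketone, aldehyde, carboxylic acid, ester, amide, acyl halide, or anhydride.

9

HOOC: carboxylic acid, 1 C=O (running total 1).
CH(CONH2): amide, 1 C=O (running total 2).
CH(NHCOCH3): amide, 1 C=O (running total 3).
CH(COCH3): ketone, 1 C=O (running total 4).
CH(CONH2): amide, 1 C=O (running total 5).
CH(CHO): aldehyde, 1 C=O (running total 6).
CH(COCH3): ketone, 1 C=O (running total 7).
CH(COCH3): ketone, 1 C=O (running total 8).
CONH2: amide, 1 C=O (running total 9).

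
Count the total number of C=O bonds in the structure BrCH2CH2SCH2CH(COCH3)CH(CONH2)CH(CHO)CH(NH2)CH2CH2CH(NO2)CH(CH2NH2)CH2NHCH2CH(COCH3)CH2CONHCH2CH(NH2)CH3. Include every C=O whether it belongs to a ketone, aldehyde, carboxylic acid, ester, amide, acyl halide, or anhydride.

CH(COCH3): ketone, 1 C=O (running total 1).
CH(CONH2): amide, 1 C=O (running total 2).
CH(CHO): aldehyde, 1 C=O (running total 3).
CH(COCH3): ketone, 1 C=O (running total 4).
CH2CONHCH2: amide, 1 C=O (running total 5).

5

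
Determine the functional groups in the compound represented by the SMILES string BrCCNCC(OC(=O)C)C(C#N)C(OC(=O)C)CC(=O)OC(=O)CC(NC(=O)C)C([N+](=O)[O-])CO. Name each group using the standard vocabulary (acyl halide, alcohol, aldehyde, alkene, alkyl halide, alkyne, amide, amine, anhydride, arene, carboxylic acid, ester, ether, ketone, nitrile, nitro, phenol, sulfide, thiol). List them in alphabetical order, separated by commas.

Working along the chain:
  BrCH2: halogen on an sp³ carbon → alkyl halide.
  CH2NHCH2: C–N–C with sp³ carbons and no adjacent C=O → amine (secondary).
  CH(OCOCH3): pendant –OC(=O)CH3: an acyloxy group → ester.
  CH(CN): pendant –C≡N: nitrile.
  CH(OCOCH3): pendant –OC(=O)CH3: an acyloxy group → ester.
  CH2CO-O-COCH2: two acyl groups sharing one oxygen, –C(=O)–O–C(=O)– → anhydride.
  CH(NHCOCH3): pendant –NHC(=O)CH3: N bonded to a carbonyl → amide (not amine).
  CH(NO2): –NO2 on an sp³ carbon → nitro (the N=O is not a carbonyl).
  CH2OH: –OH on an sp³ carbon → alcohol.

alcohol, alkyl halide, amide, amine, anhydride, ester, nitrile, nitro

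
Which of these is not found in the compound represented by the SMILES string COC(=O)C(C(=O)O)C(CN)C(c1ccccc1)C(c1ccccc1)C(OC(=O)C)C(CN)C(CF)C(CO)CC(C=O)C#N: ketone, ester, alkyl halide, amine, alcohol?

ketone

alcohol: present (CH(CH2OH) — pendant –CH2OH on an sp³ backbone C → alcohol).
alkyl halide: present (CH(CH2F) — pendant –CH2X: halogen on sp³ carbon → alkyl halide).
ester: present (CH3OOC — CH3O–C(=O)–: carbonyl C bonded to C and to –OCH3 → ester (not ketone + ether)).
amine: present (CH(CH2NH2) — pendant –CH2NH2: N on sp³ C, no adjacent C=O → amine).
ketone: absent. In each of CH3OOC and CH(OCOCH3), the C=O is bonded to an –O–C group, which defines an ester, not a ketone. In CH(COOH), the C=O bears an –OH, making it a carboxylic acid rather than a ketone. In CH(CHO), the carbonyl carbon carries an H, so it is an aldehyde, not a ketone.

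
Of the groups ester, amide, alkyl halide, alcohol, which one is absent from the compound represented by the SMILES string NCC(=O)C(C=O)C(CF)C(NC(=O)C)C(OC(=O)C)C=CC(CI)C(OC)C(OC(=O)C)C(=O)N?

alcohol

amide: present (CH(NHCOCH3) — pendant –NHC(=O)CH3: N bonded to a carbonyl → amide (not amine)).
alkyl halide: present (CH(CH2F) — pendant –CH2X: halogen on sp³ carbon → alkyl halide).
ester: present (CH(OCOCH3) — pendant –OC(=O)CH3: an acyloxy group → ester).
alcohol: no segment matches this pattern.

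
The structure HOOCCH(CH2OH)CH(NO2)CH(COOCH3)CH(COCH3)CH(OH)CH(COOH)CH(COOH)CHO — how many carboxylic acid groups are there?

3

Taking each segment in turn:
  HOOC: –COOH: carbonyl C bonded to –OH and C → carboxylic acid (the –OH is not a separate alcohol).
  CH(CH2OH): pendant –CH2OH on an sp³ backbone C → alcohol.
  CH(NO2): –NO2 on an sp³ carbon → nitro (the N=O is not a carbonyl).
  CH(COOCH3): pendant –COOCH3: carbonyl C bonded to C and –OCH3 → ester.
  CH(COCH3): pendant –COCH3: carbonyl C bonded to two carbons → ketone.
  CH(OH): –OH on an sp³ carbon → alcohol (secondary).
  CH(COOH): pendant –COOH: carbonyl C bonded to C and –OH → carboxylic acid.
  CH(COOH): pendant –COOH: carbonyl C bonded to C and –OH → carboxylic acid.
  CHO: terminal –CHO: carbonyl C bonded to H and C → aldehyde.
Carboxylic acid appears at: HOOC, CH(COOH), CH(COOH) → 3.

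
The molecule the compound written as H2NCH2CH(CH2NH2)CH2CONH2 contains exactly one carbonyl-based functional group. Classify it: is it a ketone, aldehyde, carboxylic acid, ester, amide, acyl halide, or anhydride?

The carbonyl is in the CONH2 segment: –C(=O)NH2: carbonyl C bonded to C and to N → amide (the N is not a separate amine).

amide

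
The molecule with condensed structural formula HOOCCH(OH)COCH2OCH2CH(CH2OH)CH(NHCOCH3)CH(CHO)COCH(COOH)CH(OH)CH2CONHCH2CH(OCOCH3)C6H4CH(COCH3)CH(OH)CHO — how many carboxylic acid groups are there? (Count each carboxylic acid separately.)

2

Working along the chain:
  HOOC: –COOH: carbonyl C bonded to –OH and C → carboxylic acid (the –OH is not a separate alcohol).
  CH(OH): –OH on an sp³ carbon → alcohol (secondary).
  CO: –C(=O)– with carbon on both sides → ketone.
  CH2OCH2: C–O–C with sp³ carbons on both sides and no adjacent C=O → ether.
  CH(CH2OH): pendant –CH2OH on an sp³ backbone C → alcohol.
  CH(NHCOCH3): pendant –NHC(=O)CH3: N bonded to a carbonyl → amide (not amine).
  CH(CHO): pendant –CHO: carbonyl C bonded to C and H → aldehyde.
  CO: –C(=O)– with carbon on both sides → ketone.
  CH(COOH): pendant –COOH: carbonyl C bonded to C and –OH → carboxylic acid.
  CH(OH): –OH on an sp³ carbon → alcohol (secondary).
  CH2CONHCH2: –C(=O)–N– linkage → amide (the N is not an amine).
  CH(OCOCH3): pendant –OC(=O)CH3: an acyloxy group → ester.
  C6H4: para-disubstituted benzene ring → arene.
  CH(COCH3): pendant –COCH3: carbonyl C bonded to two carbons → ketone.
  CH(OH): –OH on an sp³ carbon → alcohol (secondary).
  CHO: terminal –CHO: carbonyl C bonded to H and C → aldehyde.
Carboxylic acid appears at: HOOC, CH(COOH) → 2.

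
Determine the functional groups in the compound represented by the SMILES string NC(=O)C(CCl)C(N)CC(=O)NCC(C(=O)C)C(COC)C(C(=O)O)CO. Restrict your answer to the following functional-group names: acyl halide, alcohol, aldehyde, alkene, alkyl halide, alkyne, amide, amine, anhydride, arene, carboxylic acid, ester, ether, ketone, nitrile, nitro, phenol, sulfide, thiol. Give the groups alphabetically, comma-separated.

–C(=O)NH2: carbonyl C bonded to C and to N → amide (the N is not a separate amine).
pendant –CH2X: halogen on sp³ carbon → alkyl halide.
–NH2 on an sp³ carbon with no adjacent C=O → amine.
–C(=O)–N– linkage → amide (the N is not an amine).
pendant –COCH3: carbonyl C bonded to two carbons → ketone.
pendant –CH2OCH3: C–O–C linkage → ether.
pendant –COOH: carbonyl C bonded to C and –OH → carboxylic acid.
–OH on an sp³ carbon → alcohol.

alcohol, alkyl halide, amide, amine, carboxylic acid, ether, ketone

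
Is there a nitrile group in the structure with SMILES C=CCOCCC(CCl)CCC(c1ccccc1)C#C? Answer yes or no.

C=C double bond → alkene.
C–O–C with sp³ carbons on both sides and no adjacent C=O → ether.
pendant –CH2X: halogen on sp³ carbon → alkyl halide.
pendant –C6H5: benzene ring → arene.
C≡C triple bond → alkyne.
In C≡CH, the triple bond is C≡C, not C≡N.
The groups actually present are: alkene, alkyl halide, alkyne, arene, ether.

no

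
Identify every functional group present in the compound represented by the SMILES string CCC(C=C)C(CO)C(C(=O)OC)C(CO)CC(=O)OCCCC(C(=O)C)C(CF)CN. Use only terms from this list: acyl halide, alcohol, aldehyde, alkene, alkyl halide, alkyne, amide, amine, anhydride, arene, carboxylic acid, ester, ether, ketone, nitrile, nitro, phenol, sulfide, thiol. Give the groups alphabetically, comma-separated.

alcohol, alkene, alkyl halide, amine, ester, ketone

Reading the structure from left to right:
  CH(CH=CH2): pendant –CH=CH2: C=C double bond → alkene.
  CH(CH2OH): pendant –CH2OH on an sp³ backbone C → alcohol.
  CH(COOCH3): pendant –COOCH3: carbonyl C bonded to C and –OCH3 → ester.
  CH(CH2OH): pendant –CH2OH on an sp³ backbone C → alcohol.
  CH2COOCH2: –C(=O)–O–C with C on the carbonyl side → ester.
  CH(COCH3): pendant –COCH3: carbonyl C bonded to two carbons → ketone.
  CH(CH2F): pendant –CH2X: halogen on sp³ carbon → alkyl halide.
  CH2NH2: –NH2 on an sp³ carbon with no adjacent C=O → amine.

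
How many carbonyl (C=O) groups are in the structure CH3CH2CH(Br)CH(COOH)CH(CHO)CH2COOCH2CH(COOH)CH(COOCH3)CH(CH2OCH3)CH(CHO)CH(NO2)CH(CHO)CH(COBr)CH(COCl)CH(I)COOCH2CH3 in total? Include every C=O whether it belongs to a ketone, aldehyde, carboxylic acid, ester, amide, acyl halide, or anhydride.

CH(COOH): carboxylic acid, 1 C=O (running total 1).
CH(CHO): aldehyde, 1 C=O (running total 2).
CH2COOCH2: ester, 1 C=O (running total 3).
CH(COOH): carboxylic acid, 1 C=O (running total 4).
CH(COOCH3): ester, 1 C=O (running total 5).
CH(CHO): aldehyde, 1 C=O (running total 6).
CH(CHO): aldehyde, 1 C=O (running total 7).
CH(COBr): acyl halide, 1 C=O (running total 8).
CH(COCl): acyl halide, 1 C=O (running total 9).
COOCH2CH3: ester, 1 C=O (running total 10).

10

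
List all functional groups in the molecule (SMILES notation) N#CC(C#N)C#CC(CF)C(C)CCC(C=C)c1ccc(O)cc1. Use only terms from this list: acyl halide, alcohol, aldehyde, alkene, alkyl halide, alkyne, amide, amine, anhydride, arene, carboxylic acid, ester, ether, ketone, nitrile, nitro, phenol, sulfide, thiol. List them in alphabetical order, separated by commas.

N≡C–: carbon triple-bonded to nitrogen → nitrile.
pendant –C≡N: nitrile.
C≡C triple bond → alkyne.
pendant –CH2X: halogen on sp³ carbon → alkyl halide.
pendant –CH=CH2: C=C double bond → alkene.
–OH attached directly to an aromatic ring → phenol (not alcohol); the ring itself is an arene.

alkene, alkyl halide, alkyne, arene, nitrile, phenol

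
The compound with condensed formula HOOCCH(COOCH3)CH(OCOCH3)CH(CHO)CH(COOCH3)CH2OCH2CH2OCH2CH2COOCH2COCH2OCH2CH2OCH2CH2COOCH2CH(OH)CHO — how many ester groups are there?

Taking each segment in turn:
  HOOC: –COOH: carbonyl C bonded to –OH and C → carboxylic acid (the –OH is not a separate alcohol).
  CH(COOCH3): pendant –COOCH3: carbonyl C bonded to C and –OCH3 → ester.
  CH(OCOCH3): pendant –OC(=O)CH3: an acyloxy group → ester.
  CH(CHO): pendant –CHO: carbonyl C bonded to C and H → aldehyde.
  CH(COOCH3): pendant –COOCH3: carbonyl C bonded to C and –OCH3 → ester.
  CH2OCH2: C–O–C with sp³ carbons on both sides and no adjacent C=O → ether.
  CH2OCH2: C–O–C with sp³ carbons on both sides and no adjacent C=O → ether.
  CH2COOCH2: –C(=O)–O–C with C on the carbonyl side → ester.
  CO: –C(=O)– with carbon on both sides → ketone.
  CH2OCH2: C–O–C with sp³ carbons on both sides and no adjacent C=O → ether.
  CH2OCH2: C–O–C with sp³ carbons on both sides and no adjacent C=O → ether.
  CH2COOCH2: –C(=O)–O–C with C on the carbonyl side → ester.
  CH(OH): –OH on an sp³ carbon → alcohol (secondary).
  CHO: terminal –CHO: carbonyl C bonded to H and C → aldehyde.
Ester appears at: CH(COOCH3), CH(OCOCH3), CH(COOCH3), CH2COOCH2, CH2COOCH2 → 5.

5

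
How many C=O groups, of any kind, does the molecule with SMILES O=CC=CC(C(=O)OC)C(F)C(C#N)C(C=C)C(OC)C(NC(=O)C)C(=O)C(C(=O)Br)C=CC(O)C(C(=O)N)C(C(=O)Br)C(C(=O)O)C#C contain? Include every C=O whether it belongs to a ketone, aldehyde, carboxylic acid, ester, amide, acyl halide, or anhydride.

8

OHC: aldehyde, 1 C=O (running total 1).
CH(COOCH3): ester, 1 C=O (running total 2).
CH(NHCOCH3): amide, 1 C=O (running total 3).
CO: ketone, 1 C=O (running total 4).
CH(COBr): acyl halide, 1 C=O (running total 5).
CH(CONH2): amide, 1 C=O (running total 6).
CH(COBr): acyl halide, 1 C=O (running total 7).
CH(COOH): carboxylic acid, 1 C=O (running total 8).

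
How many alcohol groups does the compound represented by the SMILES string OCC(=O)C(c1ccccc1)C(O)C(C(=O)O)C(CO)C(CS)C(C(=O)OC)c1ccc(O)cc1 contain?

3

Reading the structure from left to right:
  HOCH2: HO– on an sp³ carbon → alcohol.
  CO: –C(=O)– with carbon on both sides → ketone.
  CH(C6H5): pendant –C6H5: benzene ring → arene.
  CH(OH): –OH on an sp³ carbon → alcohol (secondary).
  CH(COOH): pendant –COOH: carbonyl C bonded to C and –OH → carboxylic acid.
  CH(CH2OH): pendant –CH2OH on an sp³ backbone C → alcohol.
  CH(CH2SH): pendant –CH2SH → thiol.
  CH(COOCH3): pendant –COOCH3: carbonyl C bonded to C and –OCH3 → ester.
  C6H4OH: –OH attached directly to an aromatic ring → phenol (not alcohol); the ring itself is an arene.
Alcohol appears at: HOCH2, CH(OH), CH(CH2OH) → 3.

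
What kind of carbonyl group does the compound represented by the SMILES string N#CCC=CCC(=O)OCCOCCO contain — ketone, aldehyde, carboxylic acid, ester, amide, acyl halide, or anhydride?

ester

The carbonyl is in the CH2COOCH2 segment: –C(=O)–O–C with C on the carbonyl side → ester.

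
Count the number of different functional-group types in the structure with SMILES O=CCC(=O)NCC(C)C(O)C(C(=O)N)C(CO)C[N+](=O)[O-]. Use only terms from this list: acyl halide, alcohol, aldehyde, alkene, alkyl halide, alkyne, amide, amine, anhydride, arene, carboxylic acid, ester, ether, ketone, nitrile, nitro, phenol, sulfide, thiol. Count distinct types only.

Reading the structure from left to right:
  OHC: terminal –CHO: carbonyl C bonded to H and C → aldehyde.
  CH2CONHCH2: –C(=O)–N– linkage → amide (the N is not an amine).
  CH(OH): –OH on an sp³ carbon → alcohol (secondary).
  CH(CONH2): pendant –CONH2: carbonyl C bonded to C and N → amide.
  CH(CH2OH): pendant –CH2OH on an sp³ backbone C → alcohol.
  CH2NO2: –NO2 on carbon → nitro group.
Distinct types present: alcohol, aldehyde, amide, nitro.

4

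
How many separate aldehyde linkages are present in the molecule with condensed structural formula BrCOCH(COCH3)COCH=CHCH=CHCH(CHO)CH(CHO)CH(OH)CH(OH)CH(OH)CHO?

–C(=O)Br: carbonyl C bonded to C and to a halogen → acyl halide (not alkyl halide).
pendant –COCH3: carbonyl C bonded to two carbons → ketone.
–C(=O)– with carbon on both sides → ketone.
C=C double bond → alkene.
C=C double bond → alkene.
pendant –CHO: carbonyl C bonded to C and H → aldehyde.
pendant –CHO: carbonyl C bonded to C and H → aldehyde.
–OH on an sp³ carbon → alcohol (secondary).
–OH on an sp³ carbon → alcohol (secondary).
–OH on an sp³ carbon → alcohol (secondary).
terminal –CHO: carbonyl C bonded to H and C → aldehyde.
Aldehyde appears at: CH(CHO), CH(CHO), CHO → 3.

3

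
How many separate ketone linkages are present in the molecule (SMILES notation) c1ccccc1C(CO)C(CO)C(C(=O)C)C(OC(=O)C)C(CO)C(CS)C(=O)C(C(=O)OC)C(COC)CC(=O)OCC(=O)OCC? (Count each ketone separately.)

C6H5– phenyl ring → arene.
pendant –CH2OH on an sp³ backbone C → alcohol.
pendant –CH2OH on an sp³ backbone C → alcohol.
pendant –COCH3: carbonyl C bonded to two carbons → ketone.
pendant –OC(=O)CH3: an acyloxy group → ester.
pendant –CH2OH on an sp³ backbone C → alcohol.
pendant –CH2SH → thiol.
–C(=O)– with carbon on both sides → ketone.
pendant –COOCH3: carbonyl C bonded to C and –OCH3 → ester.
pendant –CH2OCH3: C–O–C linkage → ether.
–C(=O)–O–C with C on the carbonyl side → ester.
–C(=O)OCH2CH3: carbonyl C bonded to C and to –OEt → ester.
Ketone appears at: CH(COCH3), CO → 2.

2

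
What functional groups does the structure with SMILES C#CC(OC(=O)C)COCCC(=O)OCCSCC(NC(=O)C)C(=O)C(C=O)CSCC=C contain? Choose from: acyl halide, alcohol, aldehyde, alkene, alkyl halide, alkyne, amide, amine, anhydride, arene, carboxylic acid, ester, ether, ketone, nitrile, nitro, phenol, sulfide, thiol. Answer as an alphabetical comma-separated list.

aldehyde, alkene, alkyne, amide, ester, ether, ketone, sulfide

C≡C triple bond → alkyne.
pendant –OC(=O)CH3: an acyloxy group → ester.
C–O–C with sp³ carbons on both sides and no adjacent C=O → ether.
–C(=O)–O–C with C on the carbonyl side → ester.
C–S–C linkage → sulfide (thioether).
pendant –NHC(=O)CH3: N bonded to a carbonyl → amide (not amine).
–C(=O)– with carbon on both sides → ketone.
pendant –CHO: carbonyl C bonded to C and H → aldehyde.
C–S–C linkage → sulfide (thioether).
C=C double bond → alkene.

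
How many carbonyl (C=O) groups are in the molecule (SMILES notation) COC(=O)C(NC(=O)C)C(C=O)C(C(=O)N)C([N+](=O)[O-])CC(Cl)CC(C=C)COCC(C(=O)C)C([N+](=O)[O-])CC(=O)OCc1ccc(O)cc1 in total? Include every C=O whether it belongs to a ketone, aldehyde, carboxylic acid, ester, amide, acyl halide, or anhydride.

6

CH3OOC: ester, 1 C=O (running total 1).
CH(NHCOCH3): amide, 1 C=O (running total 2).
CH(CHO): aldehyde, 1 C=O (running total 3).
CH(CONH2): amide, 1 C=O (running total 4).
CH(COCH3): ketone, 1 C=O (running total 5).
CH2COOCH2: ester, 1 C=O (running total 6).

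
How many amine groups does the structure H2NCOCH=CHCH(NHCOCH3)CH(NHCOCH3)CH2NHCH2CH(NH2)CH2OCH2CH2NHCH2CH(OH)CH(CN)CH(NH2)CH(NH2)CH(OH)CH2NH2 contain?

Reading the structure from left to right:
  H2NCO: –C(=O)NH2: carbonyl C bonded to C and to N → amide (the N is not a separate amine).
  CH=CH: C=C double bond → alkene.
  CH(NHCOCH3): pendant –NHC(=O)CH3: N bonded to a carbonyl → amide (not amine).
  CH(NHCOCH3): pendant –NHC(=O)CH3: N bonded to a carbonyl → amide (not amine).
  CH2NHCH2: C–N–C with sp³ carbons and no adjacent C=O → amine (secondary).
  CH(NH2): –NH2 on an sp³ carbon with no adjacent C=O → amine.
  CH2OCH2: C–O–C with sp³ carbons on both sides and no adjacent C=O → ether.
  CH2NHCH2: C–N–C with sp³ carbons and no adjacent C=O → amine (secondary).
  CH(OH): –OH on an sp³ carbon → alcohol (secondary).
  CH(CN): pendant –C≡N: nitrile.
  CH(NH2): –NH2 on an sp³ carbon with no adjacent C=O → amine.
  CH(NH2): –NH2 on an sp³ carbon with no adjacent C=O → amine.
  CH(OH): –OH on an sp³ carbon → alcohol (secondary).
  CH2NH2: –NH2 on an sp³ carbon with no adjacent C=O → amine.
Amine appears at: CH2NHCH2, CH(NH2), CH2NHCH2, CH(NH2), CH(NH2), CH2NH2 → 6.

6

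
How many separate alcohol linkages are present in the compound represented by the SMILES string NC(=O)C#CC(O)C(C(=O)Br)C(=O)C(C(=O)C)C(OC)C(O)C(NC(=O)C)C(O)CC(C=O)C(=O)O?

3

Taking each segment in turn:
  H2NCO: –C(=O)NH2: carbonyl C bonded to C and to N → amide (the N is not a separate amine).
  C≡C: C≡C triple bond → alkyne.
  CH(OH): –OH on an sp³ carbon → alcohol (secondary).
  CH(COBr): pendant –C(=O)X: carbonyl C bonded to C and halogen → acyl halide.
  CO: –C(=O)– with carbon on both sides → ketone.
  CH(COCH3): pendant –COCH3: carbonyl C bonded to two carbons → ketone.
  CH(OCH3): pendant –OCH3: C–O–C with sp³ C, no adjacent C=O → ether.
  CH(OH): –OH on an sp³ carbon → alcohol (secondary).
  CH(NHCOCH3): pendant –NHC(=O)CH3: N bonded to a carbonyl → amide (not amine).
  CH(OH): –OH on an sp³ carbon → alcohol (secondary).
  CH(CHO): pendant –CHO: carbonyl C bonded to C and H → aldehyde.
  COOH: –COOH: carbonyl C bonded to –OH and C → carboxylic acid (the –OH is not a separate alcohol).
Alcohol appears at: CH(OH), CH(OH), CH(OH) → 3.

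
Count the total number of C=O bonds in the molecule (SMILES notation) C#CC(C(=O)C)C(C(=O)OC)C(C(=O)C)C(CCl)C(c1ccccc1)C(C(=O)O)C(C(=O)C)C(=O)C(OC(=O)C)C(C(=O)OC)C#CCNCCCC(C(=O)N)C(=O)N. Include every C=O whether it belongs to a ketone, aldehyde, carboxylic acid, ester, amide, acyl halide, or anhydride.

10

CH(COCH3): ketone, 1 C=O (running total 1).
CH(COOCH3): ester, 1 C=O (running total 2).
CH(COCH3): ketone, 1 C=O (running total 3).
CH(COOH): carboxylic acid, 1 C=O (running total 4).
CH(COCH3): ketone, 1 C=O (running total 5).
CO: ketone, 1 C=O (running total 6).
CH(OCOCH3): ester, 1 C=O (running total 7).
CH(COOCH3): ester, 1 C=O (running total 8).
CH(CONH2): amide, 1 C=O (running total 9).
CONH2: amide, 1 C=O (running total 10).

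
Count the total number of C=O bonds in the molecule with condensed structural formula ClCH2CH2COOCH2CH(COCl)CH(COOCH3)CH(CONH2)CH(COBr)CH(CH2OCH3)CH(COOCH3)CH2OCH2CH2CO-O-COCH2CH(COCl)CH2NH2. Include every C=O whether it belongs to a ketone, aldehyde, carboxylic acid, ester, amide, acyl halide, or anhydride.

CH2COOCH2: ester, 1 C=O (running total 1).
CH(COCl): acyl halide, 1 C=O (running total 2).
CH(COOCH3): ester, 1 C=O (running total 3).
CH(CONH2): amide, 1 C=O (running total 4).
CH(COBr): acyl halide, 1 C=O (running total 5).
CH(COOCH3): ester, 1 C=O (running total 6).
CH2CO-O-COCH2: anhydride, 2 C=O (running total 8).
CH(COCl): acyl halide, 1 C=O (running total 9).

9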